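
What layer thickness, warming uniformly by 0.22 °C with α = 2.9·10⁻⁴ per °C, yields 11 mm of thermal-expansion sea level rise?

172 m

H = Δh/(αΔT) = 0.011 / (2.9×10⁻⁴ × 0.22) ≈ 172.4 m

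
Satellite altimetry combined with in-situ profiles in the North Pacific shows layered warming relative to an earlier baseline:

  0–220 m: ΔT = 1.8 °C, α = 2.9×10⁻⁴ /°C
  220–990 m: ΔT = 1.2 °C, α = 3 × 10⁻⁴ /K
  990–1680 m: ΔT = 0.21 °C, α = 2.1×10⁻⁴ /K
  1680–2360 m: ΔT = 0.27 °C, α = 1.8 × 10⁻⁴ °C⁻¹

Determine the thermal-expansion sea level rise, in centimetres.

46 cm of thermosteric rise

0–220 m: 220 × 1.8 × 2.9×10⁻⁴ = 0.11484 m
220–990 m: 3×10⁻⁴ × 1.2 × 770 = 0.27720 m
990–1680 m: 0.21 × 690 × 2.1×10⁻⁴ = 0.030429 m
1680–2360 m: 1.8×10⁻⁴ × 0.27 × 680 = 0.033048 m
Δh = 0.11484 + 0.27720 + 0.030429 + 0.033048 = 0.455517 m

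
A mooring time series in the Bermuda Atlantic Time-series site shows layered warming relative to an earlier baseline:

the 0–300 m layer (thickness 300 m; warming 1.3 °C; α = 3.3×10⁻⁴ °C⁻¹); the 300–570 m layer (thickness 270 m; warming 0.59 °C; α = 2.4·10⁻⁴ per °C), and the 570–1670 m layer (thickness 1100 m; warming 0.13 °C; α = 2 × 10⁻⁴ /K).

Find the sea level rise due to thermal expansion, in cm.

about 20 cm

0–300 m: 300 × 1.3 × 3.3×10⁻⁴ = 0.12870 m
300–570 m: 2.4×10⁻⁴ × 270 × 0.59 = 0.038232 m
570–1670 m: 1100 × 0.13 × 2×10⁻⁴ = 0.02860 m
Δh = 0.12870 + 0.038232 + 0.02860 = 0.195532 m ≈ 20 cm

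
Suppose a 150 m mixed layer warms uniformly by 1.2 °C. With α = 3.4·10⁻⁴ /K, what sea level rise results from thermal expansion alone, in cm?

Δh = αΔT·H = 3.4×10⁻⁴ × 1.2 × 150 = 0.06120 m

about 6.12 cm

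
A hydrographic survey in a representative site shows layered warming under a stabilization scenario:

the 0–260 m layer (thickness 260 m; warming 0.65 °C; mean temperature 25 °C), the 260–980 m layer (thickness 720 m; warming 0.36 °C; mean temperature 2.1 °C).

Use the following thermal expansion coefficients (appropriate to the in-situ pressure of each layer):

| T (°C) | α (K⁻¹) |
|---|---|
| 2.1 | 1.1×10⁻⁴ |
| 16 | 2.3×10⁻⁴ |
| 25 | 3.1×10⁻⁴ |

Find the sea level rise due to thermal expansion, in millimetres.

Layer 1 at 25 °C → α = 3.1×10⁻⁴ K⁻¹
Layer 2 at 2.1 °C → α = 1.1×10⁻⁴ K⁻¹
0–260 m: 260 × 3.1×10⁻⁴ × 0.65 = 0.05239 m
Layer 2: 0.36 × 720 × 1.1×10⁻⁴ = 0.028512 m
Δh = 0.05239 + 0.028512 = 0.080902 m

Δh ≈ 80.9 mm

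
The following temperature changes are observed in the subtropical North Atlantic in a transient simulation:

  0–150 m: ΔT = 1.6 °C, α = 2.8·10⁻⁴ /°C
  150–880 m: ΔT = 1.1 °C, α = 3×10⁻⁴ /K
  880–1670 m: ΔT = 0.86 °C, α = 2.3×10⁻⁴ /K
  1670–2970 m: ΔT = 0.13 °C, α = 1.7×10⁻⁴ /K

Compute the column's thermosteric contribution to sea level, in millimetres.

0–150 m: 2.8×10⁻⁴ × 150 × 1.6 = 0.06720 m
1.1 × 730 × 3×10⁻⁴ = 0.24090 m
880–1670 m: 0.86 × 790 × 2.3×10⁻⁴ = 0.156262 m
Layer 4: 1300 × 1.7×10⁻⁴ × 0.13 = 0.02873 m
Δh = 0.06720 + 0.24090 + 0.156262 + 0.02873 = 0.493092 m ≈ 490 mm

490 mm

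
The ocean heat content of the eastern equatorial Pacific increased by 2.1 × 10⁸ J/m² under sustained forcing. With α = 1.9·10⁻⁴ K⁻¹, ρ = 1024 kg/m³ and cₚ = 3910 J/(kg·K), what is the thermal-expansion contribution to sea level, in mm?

10 mm

Δh = αQ/(ρcₚ) = 1.9×10⁻⁴ × 2.1×10⁸ / (1024 × 3910) ≈ 0.0099654 m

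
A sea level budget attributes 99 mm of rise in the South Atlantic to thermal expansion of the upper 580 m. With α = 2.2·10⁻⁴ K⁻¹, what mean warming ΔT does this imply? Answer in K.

about 0.78 K

ΔT = Δh/(αH) = 0.099 / (2.2×10⁻⁴ × 580) ≈ 0.7759 K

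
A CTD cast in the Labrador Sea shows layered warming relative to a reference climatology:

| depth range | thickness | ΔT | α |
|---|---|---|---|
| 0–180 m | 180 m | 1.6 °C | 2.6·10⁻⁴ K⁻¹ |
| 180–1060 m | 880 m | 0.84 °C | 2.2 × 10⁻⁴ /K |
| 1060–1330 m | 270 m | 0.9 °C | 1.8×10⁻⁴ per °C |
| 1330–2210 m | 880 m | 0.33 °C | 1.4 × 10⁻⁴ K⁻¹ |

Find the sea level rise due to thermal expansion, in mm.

0–180 m: 180 × 2.6×10⁻⁴ × 1.6 = 0.07488 m
Layer 2: 880 × 2.2×10⁻⁴ × 0.84 = 0.162624 m
0.9 × 270 × 1.8×10⁻⁴ = 0.04374 m
1330–2210 m: 880 × 0.33 × 1.4×10⁻⁴ = 0.040656 m
Δh = 0.07488 + 0.162624 + 0.04374 + 0.040656 = 0.32190 m ≈ 320 mm

320 mm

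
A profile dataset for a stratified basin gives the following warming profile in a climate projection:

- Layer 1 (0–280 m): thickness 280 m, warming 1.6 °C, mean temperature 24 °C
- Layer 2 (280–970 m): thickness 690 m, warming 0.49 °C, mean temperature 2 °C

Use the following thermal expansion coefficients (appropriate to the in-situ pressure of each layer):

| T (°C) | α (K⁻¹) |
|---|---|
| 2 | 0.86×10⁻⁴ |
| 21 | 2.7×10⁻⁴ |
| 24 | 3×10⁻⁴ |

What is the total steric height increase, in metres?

Layer 1 at 24 °C → α = 3×10⁻⁴ K⁻¹
Layer 2 at 2 °C → α = 0.86×10⁻⁴ K⁻¹
0–280 m: 3×10⁻⁴ × 280 × 1.6 = 0.13440 m
280–970 m: 0.86×10⁻⁴ × 0.49 × 690 = 0.0290766 m
Δh = 0.13440 + 0.0290766 = 0.1634766 m ≈ 0.163 m

Δh ≈ 0.163 m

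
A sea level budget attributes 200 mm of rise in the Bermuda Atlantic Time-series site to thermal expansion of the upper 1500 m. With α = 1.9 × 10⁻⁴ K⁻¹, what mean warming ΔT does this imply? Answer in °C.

ΔT = Δh/(αH) = 0.2 / (1.9×10⁻⁴ × 1500) ≈ 0.7018 °C

0.702 °C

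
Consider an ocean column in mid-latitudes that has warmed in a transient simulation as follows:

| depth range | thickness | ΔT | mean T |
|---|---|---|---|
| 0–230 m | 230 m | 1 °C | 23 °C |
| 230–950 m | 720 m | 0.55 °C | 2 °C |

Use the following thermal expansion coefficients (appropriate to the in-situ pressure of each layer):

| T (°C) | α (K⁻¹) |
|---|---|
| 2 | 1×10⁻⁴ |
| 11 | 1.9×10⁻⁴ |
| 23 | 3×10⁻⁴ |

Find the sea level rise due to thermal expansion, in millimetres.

109 mm

Layer 1 at 23 °C → α = 3×10⁻⁴ K⁻¹
Layer 2 at 2 °C → α = 1×10⁻⁴ K⁻¹
0–230 m: 230 × 1 × 3×10⁻⁴ = 0.06900 m
0.55 × 1×10⁻⁴ × 720 = 0.03960 m
Δh = 0.06900 + 0.03960 = 0.10860 m ≈ 109 mm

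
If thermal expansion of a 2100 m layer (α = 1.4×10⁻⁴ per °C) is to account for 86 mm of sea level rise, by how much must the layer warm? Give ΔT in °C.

ΔT ≈ 0.293 °C

ΔT = Δh/(αH) = 0.086 / (1.4×10⁻⁴ × 2100) ≈ 0.2925 °C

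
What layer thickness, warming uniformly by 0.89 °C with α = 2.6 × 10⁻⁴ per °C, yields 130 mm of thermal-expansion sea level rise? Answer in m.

H = Δh/(αΔT) = 0.13 / (2.6×10⁻⁴ × 0.89) ≈ 561.8 m

about 560 m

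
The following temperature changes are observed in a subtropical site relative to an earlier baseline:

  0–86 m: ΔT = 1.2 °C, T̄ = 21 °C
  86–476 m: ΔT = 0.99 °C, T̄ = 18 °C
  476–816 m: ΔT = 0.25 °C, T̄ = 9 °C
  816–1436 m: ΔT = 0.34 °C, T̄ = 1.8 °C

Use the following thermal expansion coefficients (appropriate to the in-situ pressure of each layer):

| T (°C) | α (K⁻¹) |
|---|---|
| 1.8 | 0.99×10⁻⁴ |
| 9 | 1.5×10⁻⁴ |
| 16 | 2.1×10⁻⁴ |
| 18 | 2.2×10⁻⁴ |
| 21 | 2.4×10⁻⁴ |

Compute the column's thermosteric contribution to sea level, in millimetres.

Layer 1 at 21 °C → α = 2.4×10⁻⁴ K⁻¹
Layer 2 at 18 °C → α = 2.2×10⁻⁴ K⁻¹
Layer 3 at 9 °C → α = 1.5×10⁻⁴ K⁻¹
Layer 4 at 1.8 °C → α = 0.99×10⁻⁴ K⁻¹
1.2 × 86 × 2.4×10⁻⁴ = 0.024768 m
Layer 2: 2.2×10⁻⁴ × 0.99 × 390 = 0.084942 m
476–816 m: 340 × 0.25 × 1.5×10⁻⁴ = 0.01275 m
Layer 4: 0.99×10⁻⁴ × 620 × 0.34 = 0.0208692 m
Δh = 0.024768 + 0.084942 + 0.01275 + 0.0208692 = 0.1433292 m

about 140 mm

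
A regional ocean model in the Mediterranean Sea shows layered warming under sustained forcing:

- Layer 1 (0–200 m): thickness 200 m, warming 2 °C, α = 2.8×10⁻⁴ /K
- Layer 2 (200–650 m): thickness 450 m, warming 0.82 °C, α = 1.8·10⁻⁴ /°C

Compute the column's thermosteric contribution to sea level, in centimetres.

Δh ≈ 17.8 cm

0–200 m: 2 × 200 × 2.8×10⁻⁴ = 0.11200 m
450 × 0.82 × 1.8×10⁻⁴ = 0.06642 m
Δh = 0.11200 + 0.06642 = 0.17842 m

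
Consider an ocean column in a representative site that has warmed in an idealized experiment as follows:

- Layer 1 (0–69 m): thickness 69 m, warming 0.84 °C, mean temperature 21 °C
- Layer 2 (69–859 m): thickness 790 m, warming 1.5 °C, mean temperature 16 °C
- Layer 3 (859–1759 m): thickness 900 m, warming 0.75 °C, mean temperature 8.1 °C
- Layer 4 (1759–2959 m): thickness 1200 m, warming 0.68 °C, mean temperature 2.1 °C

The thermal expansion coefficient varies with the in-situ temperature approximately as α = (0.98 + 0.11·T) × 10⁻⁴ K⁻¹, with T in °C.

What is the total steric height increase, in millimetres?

Δh ≈ 570 mm

Layer 1: α = (0.98 + 0.11×21)×10⁻⁴ = 3.29×10⁻⁴ K⁻¹
Layer 2: α = (0.98 + 0.11×16)×10⁻⁴ = 2.74×10⁻⁴ K⁻¹
Layer 3: α = (0.98 + 0.11×8.1)×10⁻⁴ = 1.871×10⁻⁴ K⁻¹
Layer 4: α = (0.98 + 0.11×2.1)×10⁻⁴ = 1.211×10⁻⁴ K⁻¹
Layer 1: 69 × 3.29×10⁻⁴ × 0.84 = 0.01906884 m
1.5 × 2.74×10⁻⁴ × 790 = 0.32469 m
Layer 3: 900 × 0.75 × 1.871×10⁻⁴ = 0.1262925 m
Layer 4: 0.68 × 1.211×10⁻⁴ × 1200 = 0.0988176 m
Δh = 0.01906884 + 0.32469 + 0.1262925 + 0.0988176 = 0.56886894 m ≈ 570 mm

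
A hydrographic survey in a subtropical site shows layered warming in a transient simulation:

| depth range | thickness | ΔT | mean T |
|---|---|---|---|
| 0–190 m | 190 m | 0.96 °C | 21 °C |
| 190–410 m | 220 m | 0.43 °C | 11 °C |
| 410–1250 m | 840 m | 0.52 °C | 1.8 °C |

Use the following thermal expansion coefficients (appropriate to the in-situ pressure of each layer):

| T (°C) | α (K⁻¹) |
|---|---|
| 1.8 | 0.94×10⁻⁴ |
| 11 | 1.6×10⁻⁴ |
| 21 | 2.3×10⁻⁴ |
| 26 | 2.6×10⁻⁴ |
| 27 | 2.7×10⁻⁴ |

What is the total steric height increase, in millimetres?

Layer 1 at 21 °C → α = 2.3×10⁻⁴ K⁻¹
Layer 2 at 11 °C → α = 1.6×10⁻⁴ K⁻¹
Layer 3 at 1.8 °C → α = 0.94×10⁻⁴ K⁻¹
Layer 1: 2.3×10⁻⁴ × 190 × 0.96 = 0.041952 m
190–410 m: 1.6×10⁻⁴ × 0.43 × 220 = 0.015136 m
410–1250 m: 0.94×10⁻⁴ × 0.52 × 840 = 0.0410592 m
Δh = 0.041952 + 0.015136 + 0.0410592 = 0.0981472 m

98.1 mm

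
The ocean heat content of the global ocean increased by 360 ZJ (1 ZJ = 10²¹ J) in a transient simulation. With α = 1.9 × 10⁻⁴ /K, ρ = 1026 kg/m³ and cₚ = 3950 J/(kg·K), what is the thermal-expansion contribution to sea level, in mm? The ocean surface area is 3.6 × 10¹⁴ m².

Per unit area: Q = 360×10²¹ / (3.6×10¹⁴) = 1×10⁹ J/m²
Δh = αQ/(ρcₚ) = 1.9×10⁻⁴ × 1×10⁹ / (1026 × 3950) ≈ 0.046882 m

about 47 mm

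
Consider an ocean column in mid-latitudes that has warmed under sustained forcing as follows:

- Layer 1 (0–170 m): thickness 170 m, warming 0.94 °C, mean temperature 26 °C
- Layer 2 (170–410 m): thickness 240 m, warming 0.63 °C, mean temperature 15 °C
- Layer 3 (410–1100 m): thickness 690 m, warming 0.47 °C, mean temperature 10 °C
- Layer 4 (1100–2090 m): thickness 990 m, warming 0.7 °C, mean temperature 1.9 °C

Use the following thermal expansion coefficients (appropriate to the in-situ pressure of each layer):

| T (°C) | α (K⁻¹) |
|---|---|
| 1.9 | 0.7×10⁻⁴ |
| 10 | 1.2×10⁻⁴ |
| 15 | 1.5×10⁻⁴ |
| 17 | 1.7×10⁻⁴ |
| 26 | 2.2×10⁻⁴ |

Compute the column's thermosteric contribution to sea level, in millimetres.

Layer 1 at 26 °C → α = 2.2×10⁻⁴ K⁻¹
Layer 2 at 15 °C → α = 1.5×10⁻⁴ K⁻¹
Layer 3 at 10 °C → α = 1.2×10⁻⁴ K⁻¹
Layer 4 at 1.9 °C → α = 0.7×10⁻⁴ K⁻¹
0–170 m: 0.94 × 170 × 2.2×10⁻⁴ = 0.035156 m
Layer 2: 0.63 × 240 × 1.5×10⁻⁴ = 0.02268 m
Layer 3: 1.2×10⁻⁴ × 0.47 × 690 = 0.038916 m
1100–2090 m: 0.7×10⁻⁴ × 0.7 × 990 = 0.04851 m
Δh = 0.035156 + 0.02268 + 0.038916 + 0.04851 = 0.145262 m

about 145 mm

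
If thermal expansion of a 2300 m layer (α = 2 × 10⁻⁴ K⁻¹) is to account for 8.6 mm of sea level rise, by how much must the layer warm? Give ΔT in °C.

0.019 °C

ΔT = Δh/(αH) = 0.0086 / (2×10⁻⁴ × 2300) ≈ 0.01870 °C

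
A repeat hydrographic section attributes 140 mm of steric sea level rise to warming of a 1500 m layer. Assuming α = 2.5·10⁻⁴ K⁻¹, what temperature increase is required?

ΔT = Δh/(αH) = 0.14 / (2.5×10⁻⁴ × 1500) ≈ 0.3733 °C

about 0.373 °C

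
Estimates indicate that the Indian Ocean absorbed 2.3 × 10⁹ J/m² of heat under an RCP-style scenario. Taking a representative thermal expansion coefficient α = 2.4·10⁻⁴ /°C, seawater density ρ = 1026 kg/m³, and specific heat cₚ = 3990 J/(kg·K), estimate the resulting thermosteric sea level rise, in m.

Δh = 0.13 m

Δh = αQ/(ρcₚ) = 2.4×10⁻⁴ × 2.3×10⁹ / (1026 × 3990) ≈ 0.13484 m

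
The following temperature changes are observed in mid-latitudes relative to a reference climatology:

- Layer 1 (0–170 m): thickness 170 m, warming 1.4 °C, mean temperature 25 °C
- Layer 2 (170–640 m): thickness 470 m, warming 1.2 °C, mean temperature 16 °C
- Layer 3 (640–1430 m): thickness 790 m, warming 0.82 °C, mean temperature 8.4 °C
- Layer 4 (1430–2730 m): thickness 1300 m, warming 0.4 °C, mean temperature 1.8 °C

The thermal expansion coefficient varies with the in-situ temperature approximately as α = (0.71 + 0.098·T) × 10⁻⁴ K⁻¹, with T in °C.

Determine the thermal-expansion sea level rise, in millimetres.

Layer 1: α = (0.71 + 0.098×25)×10⁻⁴ = 3.16×10⁻⁴ K⁻¹
Layer 2: α = (0.71 + 0.098×16)×10⁻⁴ = 2.278×10⁻⁴ K⁻¹
Layer 3: α = (0.71 + 0.098×8.4)×10⁻⁴ = 1.5332×10⁻⁴ K⁻¹
Layer 4: α = (0.71 + 0.098×1.8)×10⁻⁴ = 0.8864×10⁻⁴ K⁻¹
0–170 m: 3.16×10⁻⁴ × 1.4 × 170 = 0.075208 m
170–640 m: 1.2 × 470 × 2.278×10⁻⁴ = 0.1284792 m
Layer 3: 790 × 1.5332×10⁻⁴ × 0.82 = 0.099320696 m
0.8864×10⁻⁴ × 1300 × 0.4 = 0.0460928 m
Δh = 0.075208 + 0.1284792 + 0.099320696 + 0.0460928 = 0.349100696 m ≈ 350 mm

Δh ≈ 350 mm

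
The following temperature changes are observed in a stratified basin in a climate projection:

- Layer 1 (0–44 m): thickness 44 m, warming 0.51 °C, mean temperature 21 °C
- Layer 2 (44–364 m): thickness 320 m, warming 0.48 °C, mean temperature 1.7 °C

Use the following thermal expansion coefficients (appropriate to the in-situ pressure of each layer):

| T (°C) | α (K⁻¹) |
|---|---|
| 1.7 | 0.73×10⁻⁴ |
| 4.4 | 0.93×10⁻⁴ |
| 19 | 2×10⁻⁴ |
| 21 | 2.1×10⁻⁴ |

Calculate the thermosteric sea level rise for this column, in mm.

Layer 1 at 21 °C → α = 2.1×10⁻⁴ K⁻¹
Layer 2 at 1.7 °C → α = 0.73×10⁻⁴ K⁻¹
0–44 m: 2.1×10⁻⁴ × 0.51 × 44 = 0.0047124 m
Layer 2: 0.48 × 0.73×10⁻⁴ × 320 = 0.0112128 m
Δh = 0.0047124 + 0.0112128 = 0.0159252 m ≈ 16 mm

Δh ≈ 16 mm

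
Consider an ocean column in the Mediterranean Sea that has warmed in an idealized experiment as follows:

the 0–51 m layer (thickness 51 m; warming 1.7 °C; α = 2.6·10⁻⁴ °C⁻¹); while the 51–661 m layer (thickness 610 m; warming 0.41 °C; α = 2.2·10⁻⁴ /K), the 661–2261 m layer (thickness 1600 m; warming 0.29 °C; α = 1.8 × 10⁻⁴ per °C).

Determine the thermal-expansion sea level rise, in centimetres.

51 × 2.6×10⁻⁴ × 1.7 = 0.022542 m
0.41 × 2.2×10⁻⁴ × 610 = 0.055022 m
661–2261 m: 1.8×10⁻⁴ × 1600 × 0.29 = 0.08352 m
Δh = 0.022542 + 0.055022 + 0.08352 = 0.161084 m ≈ 16.1 cm

about 16.1 cm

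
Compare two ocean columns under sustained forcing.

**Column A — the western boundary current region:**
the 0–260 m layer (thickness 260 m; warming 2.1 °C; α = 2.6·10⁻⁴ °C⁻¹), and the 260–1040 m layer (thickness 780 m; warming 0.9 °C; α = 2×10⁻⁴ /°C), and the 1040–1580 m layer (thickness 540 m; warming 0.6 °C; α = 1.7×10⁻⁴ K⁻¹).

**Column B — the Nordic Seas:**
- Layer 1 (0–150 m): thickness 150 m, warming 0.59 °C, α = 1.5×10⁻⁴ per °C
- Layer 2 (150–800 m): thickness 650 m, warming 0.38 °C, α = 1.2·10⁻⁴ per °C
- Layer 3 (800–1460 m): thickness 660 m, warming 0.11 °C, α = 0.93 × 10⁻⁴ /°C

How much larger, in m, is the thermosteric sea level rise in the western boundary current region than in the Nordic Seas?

0.288 m

A 0–260 m: 260 × 2.1 × 2.6×10⁻⁴ = 0.14196 m
A 780 × 0.9 × 2×10⁻⁴ = 0.14040 m
A 1040–1580 m: 0.6 × 1.7×10⁻⁴ × 540 = 0.05508 m
A total: 0.33744 m
B Layer 1: 1.5×10⁻⁴ × 150 × 0.59 = 0.013275 m
B 150–800 m: 650 × 1.2×10⁻⁴ × 0.38 = 0.02964 m
B 0.93×10⁻⁴ × 660 × 0.11 = 0.0067518 m
B total: 0.0496668 m
Difference: 0.33744 − 0.0496668 = 0.2877732 m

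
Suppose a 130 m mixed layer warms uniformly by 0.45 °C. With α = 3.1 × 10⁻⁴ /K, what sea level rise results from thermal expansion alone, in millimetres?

Δh = αΔT·H = 3.1×10⁻⁴ × 0.45 × 130 = 0.018135 m

18 mm of thermosteric rise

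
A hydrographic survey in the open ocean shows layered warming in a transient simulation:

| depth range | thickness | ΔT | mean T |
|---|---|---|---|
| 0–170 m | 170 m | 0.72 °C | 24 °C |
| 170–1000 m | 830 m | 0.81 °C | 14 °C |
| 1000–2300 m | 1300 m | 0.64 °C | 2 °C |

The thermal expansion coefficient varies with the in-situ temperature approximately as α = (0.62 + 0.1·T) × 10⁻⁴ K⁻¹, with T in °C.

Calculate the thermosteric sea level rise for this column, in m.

Layer 1: α = (0.62 + 0.1×24)×10⁻⁴ = 3.02×10⁻⁴ K⁻¹
Layer 2: α = (0.62 + 0.1×14)×10⁻⁴ = 2.02×10⁻⁴ K⁻¹
Layer 3: α = (0.62 + 0.1×2)×10⁻⁴ = 0.82×10⁻⁴ K⁻¹
Layer 1: 3.02×10⁻⁴ × 170 × 0.72 = 0.0369648 m
170–1000 m: 0.81 × 830 × 2.02×10⁻⁴ = 0.1358046 m
0.64 × 0.82×10⁻⁴ × 1300 = 0.068224 m
Δh = 0.0369648 + 0.1358046 + 0.068224 = 0.2409934 m ≈ 0.241 m

0.241 m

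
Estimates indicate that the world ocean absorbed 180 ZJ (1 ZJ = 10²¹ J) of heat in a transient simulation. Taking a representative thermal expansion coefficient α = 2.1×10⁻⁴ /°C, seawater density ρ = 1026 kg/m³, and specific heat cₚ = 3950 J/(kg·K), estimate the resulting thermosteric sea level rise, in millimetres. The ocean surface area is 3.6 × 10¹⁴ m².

Δh = 26 mm

Per unit area: Q = 180×10²¹ / (3.6×10¹⁴) = 5×10⁸ J/m²
Δh = αQ/(ρcₚ) = 2.1×10⁻⁴ × 5×10⁸ / (1026 × 3950) ≈ 0.025909 m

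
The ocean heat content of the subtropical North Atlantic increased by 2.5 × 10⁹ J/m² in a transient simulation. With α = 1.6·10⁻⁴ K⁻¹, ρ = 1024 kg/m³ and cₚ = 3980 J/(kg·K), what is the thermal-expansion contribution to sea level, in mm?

about 98 mm

Δh = αQ/(ρcₚ) = 1.6×10⁻⁴ × 2.5×10⁹ / (1024 × 3980) ≈ 0.098147 m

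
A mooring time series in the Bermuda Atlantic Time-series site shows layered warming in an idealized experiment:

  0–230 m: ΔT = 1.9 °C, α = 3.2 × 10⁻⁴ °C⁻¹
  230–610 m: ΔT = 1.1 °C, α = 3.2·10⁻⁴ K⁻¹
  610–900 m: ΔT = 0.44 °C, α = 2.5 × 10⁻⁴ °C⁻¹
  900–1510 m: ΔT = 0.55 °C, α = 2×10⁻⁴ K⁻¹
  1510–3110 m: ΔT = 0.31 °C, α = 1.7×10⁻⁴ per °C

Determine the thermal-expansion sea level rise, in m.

about 0.457 m

3.2×10⁻⁴ × 230 × 1.9 = 0.13984 m
Layer 2: 3.2×10⁻⁴ × 1.1 × 380 = 0.13376 m
0.44 × 290 × 2.5×10⁻⁴ = 0.03190 m
610 × 0.55 × 2×10⁻⁴ = 0.06710 m
0.31 × 1600 × 1.7×10⁻⁴ = 0.08432 m
Δh = 0.13984 + 0.13376 + 0.03190 + 0.06710 + 0.08432 = 0.45692 m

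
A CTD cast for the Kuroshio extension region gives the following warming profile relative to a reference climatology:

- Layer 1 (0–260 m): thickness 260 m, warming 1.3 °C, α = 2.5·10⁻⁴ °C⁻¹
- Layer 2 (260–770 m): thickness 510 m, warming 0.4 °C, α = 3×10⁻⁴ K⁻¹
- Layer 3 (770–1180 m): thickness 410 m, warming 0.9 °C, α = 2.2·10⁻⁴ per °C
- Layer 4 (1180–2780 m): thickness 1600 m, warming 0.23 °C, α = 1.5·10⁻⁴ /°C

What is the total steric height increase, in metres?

0–260 m: 2.5×10⁻⁴ × 1.3 × 260 = 0.08450 m
Layer 2: 3×10⁻⁴ × 0.4 × 510 = 0.06120 m
770–1180 m: 2.2×10⁻⁴ × 0.9 × 410 = 0.08118 m
1180–2780 m: 0.23 × 1.5×10⁻⁴ × 1600 = 0.05520 m
Δh = 0.08450 + 0.06120 + 0.08118 + 0.05520 = 0.28208 m

0.282 m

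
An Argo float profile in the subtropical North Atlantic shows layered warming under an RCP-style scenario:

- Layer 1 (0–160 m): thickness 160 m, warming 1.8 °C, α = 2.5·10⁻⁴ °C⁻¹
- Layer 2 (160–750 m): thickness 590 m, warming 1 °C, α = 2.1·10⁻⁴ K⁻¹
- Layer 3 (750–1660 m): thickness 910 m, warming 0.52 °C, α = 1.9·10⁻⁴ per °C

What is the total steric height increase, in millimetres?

Layer 1: 2.5×10⁻⁴ × 1.8 × 160 = 0.07200 m
160–750 m: 2.1×10⁻⁴ × 590 × 1 = 0.12390 m
Layer 3: 910 × 1.9×10⁻⁴ × 0.52 = 0.089908 m
Δh = 0.07200 + 0.12390 + 0.089908 = 0.285808 m ≈ 286 mm

Δh ≈ 286 mm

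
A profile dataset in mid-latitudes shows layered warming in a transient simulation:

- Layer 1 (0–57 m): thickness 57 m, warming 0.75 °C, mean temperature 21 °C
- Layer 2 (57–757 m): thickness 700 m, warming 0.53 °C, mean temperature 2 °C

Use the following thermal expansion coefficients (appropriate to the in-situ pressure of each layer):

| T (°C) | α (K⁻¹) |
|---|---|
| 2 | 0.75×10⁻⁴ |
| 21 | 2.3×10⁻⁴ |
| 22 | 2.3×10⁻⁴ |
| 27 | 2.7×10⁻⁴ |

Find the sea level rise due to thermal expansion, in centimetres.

Layer 1 at 21 °C → α = 2.3×10⁻⁴ K⁻¹
Layer 2 at 2 °C → α = 0.75×10⁻⁴ K⁻¹
2.3×10⁻⁴ × 57 × 0.75 = 0.0098325 m
Layer 2: 0.75×10⁻⁴ × 0.53 × 700 = 0.027825 m
Δh = 0.0098325 + 0.027825 = 0.0376575 m ≈ 3.77 cm

3.77 cm of thermosteric rise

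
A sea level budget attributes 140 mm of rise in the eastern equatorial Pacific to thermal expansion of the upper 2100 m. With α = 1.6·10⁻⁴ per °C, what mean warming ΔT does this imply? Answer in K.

ΔT = Δh/(αH) = 0.14 / (1.6×10⁻⁴ × 2100) ≈ 0.4167 K

ΔT ≈ 0.417 K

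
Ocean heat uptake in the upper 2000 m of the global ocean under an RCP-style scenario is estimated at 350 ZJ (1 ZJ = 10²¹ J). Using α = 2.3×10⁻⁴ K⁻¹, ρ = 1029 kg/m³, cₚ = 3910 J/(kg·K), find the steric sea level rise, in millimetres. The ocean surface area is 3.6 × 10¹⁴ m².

55.6 mm

Per unit area: Q = 350×10²¹ / (3.6×10¹⁴) ≈ 9.722×10⁸ J/m²
Δh = αQ/(ρcₚ) = 2.3×10⁻⁴ × 9.722×10⁸ / (1029 × 3910) ≈ 0.055577 m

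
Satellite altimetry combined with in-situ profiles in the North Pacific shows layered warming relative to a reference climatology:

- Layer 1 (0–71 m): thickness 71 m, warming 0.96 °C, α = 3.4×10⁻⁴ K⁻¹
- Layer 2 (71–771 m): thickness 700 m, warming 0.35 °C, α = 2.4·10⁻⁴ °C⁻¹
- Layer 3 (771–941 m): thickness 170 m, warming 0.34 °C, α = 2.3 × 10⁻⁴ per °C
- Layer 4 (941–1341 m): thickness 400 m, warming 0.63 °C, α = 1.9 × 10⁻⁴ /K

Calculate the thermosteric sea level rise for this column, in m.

Layer 1: 71 × 3.4×10⁻⁴ × 0.96 = 0.0231744 m
71–771 m: 2.4×10⁻⁴ × 700 × 0.35 = 0.05880 m
771–941 m: 170 × 0.34 × 2.3×10⁻⁴ = 0.013294 m
941–1341 m: 1.9×10⁻⁴ × 400 × 0.63 = 0.04788 m
Δh = 0.0231744 + 0.05880 + 0.013294 + 0.04788 = 0.1431484 m

Δh = 0.14 m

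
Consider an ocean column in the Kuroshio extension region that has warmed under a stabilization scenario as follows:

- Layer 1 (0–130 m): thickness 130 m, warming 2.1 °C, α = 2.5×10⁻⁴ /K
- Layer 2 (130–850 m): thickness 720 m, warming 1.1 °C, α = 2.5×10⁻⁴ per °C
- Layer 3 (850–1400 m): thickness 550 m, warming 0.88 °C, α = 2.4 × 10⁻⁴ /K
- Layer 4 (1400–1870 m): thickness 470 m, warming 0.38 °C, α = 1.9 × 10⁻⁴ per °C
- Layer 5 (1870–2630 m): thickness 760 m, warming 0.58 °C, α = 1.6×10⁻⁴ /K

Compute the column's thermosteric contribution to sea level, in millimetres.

Δh = 487 mm

0–130 m: 130 × 2.1 × 2.5×10⁻⁴ = 0.06825 m
Layer 2: 1.1 × 2.5×10⁻⁴ × 720 = 0.19800 m
850–1400 m: 0.88 × 2.4×10⁻⁴ × 550 = 0.11616 m
470 × 1.9×10⁻⁴ × 0.38 = 0.033934 m
Layer 5: 1.6×10⁻⁴ × 760 × 0.58 = 0.070528 m
Δh = 0.06825 + 0.19800 + 0.11616 + 0.033934 + 0.070528 = 0.486872 m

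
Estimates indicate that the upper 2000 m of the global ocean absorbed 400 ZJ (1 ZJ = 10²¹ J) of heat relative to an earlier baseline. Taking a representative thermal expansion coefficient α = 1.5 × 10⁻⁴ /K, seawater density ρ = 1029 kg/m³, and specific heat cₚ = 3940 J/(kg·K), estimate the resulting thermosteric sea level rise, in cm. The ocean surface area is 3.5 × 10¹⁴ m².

Per unit area: Q = 400×10²¹ / (3.5×10¹⁴) ≈ 1.143×10⁹ J/m²
Δh = αQ/(ρcₚ) = 1.5×10⁻⁴ × 1.143×10⁹ / (1029 × 3940) ≈ 0.042289 m

4.23 cm of thermosteric rise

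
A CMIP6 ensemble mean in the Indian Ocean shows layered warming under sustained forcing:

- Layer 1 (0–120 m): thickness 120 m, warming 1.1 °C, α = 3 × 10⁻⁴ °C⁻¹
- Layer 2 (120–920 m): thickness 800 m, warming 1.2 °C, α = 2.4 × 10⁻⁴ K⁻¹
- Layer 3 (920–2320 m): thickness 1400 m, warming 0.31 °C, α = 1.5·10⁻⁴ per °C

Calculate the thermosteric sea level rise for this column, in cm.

Layer 1: 120 × 3×10⁻⁴ × 1.1 = 0.03960 m
Layer 2: 800 × 1.2 × 2.4×10⁻⁴ = 0.23040 m
1.5×10⁻⁴ × 1400 × 0.31 = 0.06510 m
Δh = 0.03960 + 0.23040 + 0.06510 = 0.33510 m ≈ 33.5 cm

about 33.5 cm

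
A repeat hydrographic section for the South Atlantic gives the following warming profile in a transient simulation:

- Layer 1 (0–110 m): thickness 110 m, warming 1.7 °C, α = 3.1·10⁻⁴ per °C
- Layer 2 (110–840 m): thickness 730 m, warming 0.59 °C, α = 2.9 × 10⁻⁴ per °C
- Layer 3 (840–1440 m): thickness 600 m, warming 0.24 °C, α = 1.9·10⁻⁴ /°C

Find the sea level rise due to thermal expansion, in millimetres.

0–110 m: 3.1×10⁻⁴ × 1.7 × 110 = 0.05797 m
110–840 m: 0.59 × 730 × 2.9×10⁻⁴ = 0.124903 m
Layer 3: 0.24 × 600 × 1.9×10⁻⁴ = 0.02736 m
Δh = 0.05797 + 0.124903 + 0.02736 = 0.210233 m

210 mm of thermosteric rise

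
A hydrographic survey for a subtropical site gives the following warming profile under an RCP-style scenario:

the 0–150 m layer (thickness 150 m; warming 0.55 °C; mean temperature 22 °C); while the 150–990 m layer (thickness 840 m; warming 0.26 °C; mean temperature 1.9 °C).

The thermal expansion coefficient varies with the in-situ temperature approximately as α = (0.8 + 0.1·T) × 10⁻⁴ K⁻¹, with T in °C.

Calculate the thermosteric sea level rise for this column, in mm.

about 46.4 mm

Layer 1: α = (0.8 + 0.1×22)×10⁻⁴ = 3×10⁻⁴ K⁻¹
Layer 2: α = (0.8 + 0.1×1.9)×10⁻⁴ = 0.99×10⁻⁴ K⁻¹
Layer 1: 3×10⁻⁴ × 0.55 × 150 = 0.02475 m
Layer 2: 0.99×10⁻⁴ × 0.26 × 840 = 0.0216216 m
Δh = 0.02475 + 0.0216216 = 0.0463716 m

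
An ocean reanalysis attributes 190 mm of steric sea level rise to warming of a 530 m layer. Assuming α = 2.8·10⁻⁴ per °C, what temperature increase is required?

ΔT ≈ 1.3 K

ΔT = Δh/(αH) = 0.19 / (2.8×10⁻⁴ × 530) ≈ 1.280 K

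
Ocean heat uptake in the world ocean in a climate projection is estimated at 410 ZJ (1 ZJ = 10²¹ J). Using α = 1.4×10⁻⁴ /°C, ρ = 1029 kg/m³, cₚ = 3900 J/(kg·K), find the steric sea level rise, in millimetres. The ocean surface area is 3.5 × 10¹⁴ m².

Per unit area: Q = 410×10²¹ / (3.5×10¹⁴) ≈ 1.171×10⁹ J/m²
Δh = αQ/(ρcₚ) = 1.4×10⁻⁴ × 1.171×10⁹ / (1029 × 3900) ≈ 0.040851 m

about 40.9 mm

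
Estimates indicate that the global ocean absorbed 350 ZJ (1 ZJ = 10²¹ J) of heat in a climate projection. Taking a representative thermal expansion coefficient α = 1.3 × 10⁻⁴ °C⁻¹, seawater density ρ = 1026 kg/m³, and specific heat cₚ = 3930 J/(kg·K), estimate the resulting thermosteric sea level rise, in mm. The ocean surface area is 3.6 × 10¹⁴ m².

Per unit area: Q = 350×10²¹ / (3.6×10¹⁴) ≈ 9.722×10⁸ J/m²
Δh = αQ/(ρcₚ) = 1.3×10⁻⁴ × 9.722×10⁸ / (1026 × 3930) ≈ 0.031344 m

about 31 mm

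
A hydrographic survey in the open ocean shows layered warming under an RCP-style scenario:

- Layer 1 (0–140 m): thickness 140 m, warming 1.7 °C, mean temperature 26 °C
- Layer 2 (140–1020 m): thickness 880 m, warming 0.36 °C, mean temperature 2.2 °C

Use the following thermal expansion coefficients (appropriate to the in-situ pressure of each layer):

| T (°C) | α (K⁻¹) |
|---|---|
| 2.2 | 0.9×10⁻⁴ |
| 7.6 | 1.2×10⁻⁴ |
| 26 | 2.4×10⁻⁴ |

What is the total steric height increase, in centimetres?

Layer 1 at 26 °C → α = 2.4×10⁻⁴ K⁻¹
Layer 2 at 2.2 °C → α = 0.9×10⁻⁴ K⁻¹
140 × 1.7 × 2.4×10⁻⁴ = 0.05712 m
0.36 × 0.9×10⁻⁴ × 880 = 0.028512 m
Δh = 0.05712 + 0.028512 = 0.085632 m

about 8.56 cm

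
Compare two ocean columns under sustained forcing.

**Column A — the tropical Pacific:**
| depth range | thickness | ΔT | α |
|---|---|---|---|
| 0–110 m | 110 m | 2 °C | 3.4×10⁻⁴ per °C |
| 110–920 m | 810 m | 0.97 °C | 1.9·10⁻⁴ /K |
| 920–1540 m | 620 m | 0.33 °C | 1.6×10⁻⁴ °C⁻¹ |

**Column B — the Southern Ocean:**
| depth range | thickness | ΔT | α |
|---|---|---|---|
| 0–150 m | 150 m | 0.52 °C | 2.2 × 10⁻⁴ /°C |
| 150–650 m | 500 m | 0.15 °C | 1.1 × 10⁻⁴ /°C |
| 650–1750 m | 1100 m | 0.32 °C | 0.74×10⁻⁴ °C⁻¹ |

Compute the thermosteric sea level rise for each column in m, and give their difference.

A: 0.257 m; B: 0.0515 m; difference 0.205 m

A Layer 1: 3.4×10⁻⁴ × 2 × 110 = 0.07480 m
A 1.9×10⁻⁴ × 0.97 × 810 = 0.149283 m
A 620 × 1.6×10⁻⁴ × 0.33 = 0.032736 m
A total: 0.256819 m
B 0–150 m: 150 × 0.52 × 2.2×10⁻⁴ = 0.01716 m
B 1.1×10⁻⁴ × 0.15 × 500 = 0.00825 m
B 1100 × 0.74×10⁻⁴ × 0.32 = 0.026048 m
B total: 0.051458 m
Difference: 0.256819 − 0.051458 = 0.205361 m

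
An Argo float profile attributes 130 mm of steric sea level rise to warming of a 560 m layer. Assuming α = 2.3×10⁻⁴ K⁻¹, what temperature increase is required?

ΔT = Δh/(αH) = 0.13 / (2.3×10⁻⁴ × 560) ≈ 1.009 °C

1.01 °C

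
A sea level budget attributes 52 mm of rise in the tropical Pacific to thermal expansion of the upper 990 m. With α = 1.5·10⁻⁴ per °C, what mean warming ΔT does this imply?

ΔT = Δh/(αH) = 0.052 / (1.5×10⁻⁴ × 990) ≈ 0.3502 °C

ΔT ≈ 0.350 °C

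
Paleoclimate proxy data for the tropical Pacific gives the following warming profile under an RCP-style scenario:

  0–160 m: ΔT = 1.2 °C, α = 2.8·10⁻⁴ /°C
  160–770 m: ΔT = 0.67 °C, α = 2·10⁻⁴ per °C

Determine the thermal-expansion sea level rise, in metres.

about 0.136 m

2.8×10⁻⁴ × 1.2 × 160 = 0.05376 m
160–770 m: 0.67 × 2×10⁻⁴ × 610 = 0.08174 m
Δh = 0.05376 + 0.08174 = 0.13550 m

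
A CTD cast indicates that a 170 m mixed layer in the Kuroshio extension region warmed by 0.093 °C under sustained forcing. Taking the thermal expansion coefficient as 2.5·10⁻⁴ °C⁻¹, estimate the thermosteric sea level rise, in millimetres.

Δh = αΔT·H = 2.5×10⁻⁴ × 0.093 × 170 = 0.0039525 m

Δh ≈ 4.0 mm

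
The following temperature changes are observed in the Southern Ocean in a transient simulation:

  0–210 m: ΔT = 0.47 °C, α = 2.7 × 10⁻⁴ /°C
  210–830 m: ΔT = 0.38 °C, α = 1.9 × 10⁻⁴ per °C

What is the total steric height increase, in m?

Layer 1: 0.47 × 2.7×10⁻⁴ × 210 = 0.026649 m
210–830 m: 0.38 × 620 × 1.9×10⁻⁴ = 0.044764 m
Δh = 0.026649 + 0.044764 = 0.071413 m

0.0714 m of thermosteric rise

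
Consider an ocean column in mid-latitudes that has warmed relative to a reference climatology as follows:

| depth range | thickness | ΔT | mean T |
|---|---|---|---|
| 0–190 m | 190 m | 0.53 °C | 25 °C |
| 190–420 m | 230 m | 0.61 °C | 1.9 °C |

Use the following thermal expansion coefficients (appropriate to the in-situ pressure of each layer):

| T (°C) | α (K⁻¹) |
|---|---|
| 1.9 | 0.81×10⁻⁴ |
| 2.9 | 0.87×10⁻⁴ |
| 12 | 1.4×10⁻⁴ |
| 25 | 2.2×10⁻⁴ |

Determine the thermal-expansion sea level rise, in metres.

Δh ≈ 0.0335 m

Layer 1 at 25 °C → α = 2.2×10⁻⁴ K⁻¹
Layer 2 at 1.9 °C → α = 0.81×10⁻⁴ K⁻¹
0–190 m: 190 × 2.2×10⁻⁴ × 0.53 = 0.022154 m
190–420 m: 230 × 0.81×10⁻⁴ × 0.61 = 0.0113643 m
Δh = 0.022154 + 0.0113643 = 0.0335183 m ≈ 0.0335 m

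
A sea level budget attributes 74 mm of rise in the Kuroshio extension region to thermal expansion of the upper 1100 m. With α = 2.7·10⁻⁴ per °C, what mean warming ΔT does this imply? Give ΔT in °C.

0.25 °C

ΔT = Δh/(αH) = 0.074 / (2.7×10⁻⁴ × 1100) ≈ 0.2492 °C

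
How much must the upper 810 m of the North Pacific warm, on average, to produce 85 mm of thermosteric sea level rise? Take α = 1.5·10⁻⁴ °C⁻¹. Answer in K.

ΔT ≈ 0.700 K

ΔT = Δh/(αH) = 0.085 / (1.5×10⁻⁴ × 810) ≈ 0.6996 K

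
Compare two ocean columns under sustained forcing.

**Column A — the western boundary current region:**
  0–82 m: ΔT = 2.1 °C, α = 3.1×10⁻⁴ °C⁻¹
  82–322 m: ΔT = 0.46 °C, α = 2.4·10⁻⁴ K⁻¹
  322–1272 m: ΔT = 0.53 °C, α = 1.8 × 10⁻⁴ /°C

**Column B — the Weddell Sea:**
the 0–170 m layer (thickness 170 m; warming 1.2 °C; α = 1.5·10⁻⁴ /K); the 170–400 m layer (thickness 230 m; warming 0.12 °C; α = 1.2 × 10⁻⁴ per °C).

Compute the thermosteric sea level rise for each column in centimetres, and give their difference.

Δh_A ≈ 17 cm, Δh_B ≈ 3.4 cm; difference ≈ 14 cm

A 82 × 3.1×10⁻⁴ × 2.1 = 0.053382 m
A 82–322 m: 2.4×10⁻⁴ × 240 × 0.46 = 0.026496 m
A Layer 3: 1.8×10⁻⁴ × 0.53 × 950 = 0.09063 m
A total: 0.170508 m
B Layer 1: 170 × 1.2 × 1.5×10⁻⁴ = 0.03060 m
B Layer 2: 230 × 1.2×10⁻⁴ × 0.12 = 0.003312 m
B total: 0.033912 m
Difference: 0.170508 − 0.033912 = 0.136596 m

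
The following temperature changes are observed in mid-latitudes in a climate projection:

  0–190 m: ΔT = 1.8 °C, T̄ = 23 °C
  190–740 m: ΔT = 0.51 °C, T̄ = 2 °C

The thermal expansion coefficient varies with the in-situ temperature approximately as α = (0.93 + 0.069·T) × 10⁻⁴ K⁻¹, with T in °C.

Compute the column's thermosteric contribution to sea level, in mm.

120 mm

Layer 1: α = (0.93 + 0.069×23)×10⁻⁴ = 2.517×10⁻⁴ K⁻¹
Layer 2: α = (0.93 + 0.069×2)×10⁻⁴ = 1.068×10⁻⁴ K⁻¹
Layer 1: 2.517×10⁻⁴ × 190 × 1.8 = 0.0860814 m
190–740 m: 550 × 0.51 × 1.068×10⁻⁴ = 0.0299574 m
Δh = 0.0860814 + 0.0299574 = 0.1160388 m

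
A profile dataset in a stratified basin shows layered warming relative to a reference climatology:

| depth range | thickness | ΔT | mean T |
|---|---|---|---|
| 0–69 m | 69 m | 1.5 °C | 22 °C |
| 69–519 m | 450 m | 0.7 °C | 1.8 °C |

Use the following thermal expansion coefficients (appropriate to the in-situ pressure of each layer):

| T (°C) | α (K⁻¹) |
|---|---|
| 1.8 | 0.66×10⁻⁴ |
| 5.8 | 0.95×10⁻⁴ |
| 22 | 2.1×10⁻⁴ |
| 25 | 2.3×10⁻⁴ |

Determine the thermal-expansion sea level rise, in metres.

Layer 1 at 22 °C → α = 2.1×10⁻⁴ K⁻¹
Layer 2 at 1.8 °C → α = 0.66×10⁻⁴ K⁻¹
0–69 m: 69 × 2.1×10⁻⁴ × 1.5 = 0.021735 m
450 × 0.7 × 0.66×10⁻⁴ = 0.02079 m
Δh = 0.021735 + 0.02079 = 0.042525 m ≈ 0.0425 m

0.0425 m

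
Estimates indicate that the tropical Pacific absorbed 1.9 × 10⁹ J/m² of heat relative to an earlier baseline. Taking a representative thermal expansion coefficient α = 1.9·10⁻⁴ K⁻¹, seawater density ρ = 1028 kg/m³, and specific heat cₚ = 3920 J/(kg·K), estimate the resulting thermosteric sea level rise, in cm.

Δh = αQ/(ρcₚ) = 1.9×10⁻⁴ × 1.9×10⁹ / (1028 × 3920) ≈ 0.089583 m

Δh = 8.96 cm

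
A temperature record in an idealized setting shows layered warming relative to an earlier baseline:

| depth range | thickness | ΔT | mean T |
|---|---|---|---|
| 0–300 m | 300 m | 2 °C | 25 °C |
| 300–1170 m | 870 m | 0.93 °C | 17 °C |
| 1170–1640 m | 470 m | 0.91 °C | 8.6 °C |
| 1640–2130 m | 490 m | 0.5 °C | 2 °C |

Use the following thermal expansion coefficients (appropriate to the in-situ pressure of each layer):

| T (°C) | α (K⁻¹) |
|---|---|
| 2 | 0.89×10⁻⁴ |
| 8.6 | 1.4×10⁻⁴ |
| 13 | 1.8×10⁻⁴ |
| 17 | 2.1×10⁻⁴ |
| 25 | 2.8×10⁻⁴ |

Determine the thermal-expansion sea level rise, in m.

Δh ≈ 0.420 m

Layer 1 at 25 °C → α = 2.8×10⁻⁴ K⁻¹
Layer 2 at 17 °C → α = 2.1×10⁻⁴ K⁻¹
Layer 3 at 8.6 °C → α = 1.4×10⁻⁴ K⁻¹
Layer 4 at 2 °C → α = 0.89×10⁻⁴ K⁻¹
0–300 m: 300 × 2.8×10⁻⁴ × 2 = 0.16800 m
300–1170 m: 870 × 2.1×10⁻⁴ × 0.93 = 0.169911 m
0.91 × 470 × 1.4×10⁻⁴ = 0.059878 m
Layer 4: 0.89×10⁻⁴ × 490 × 0.5 = 0.021805 m
Δh = 0.16800 + 0.169911 + 0.059878 + 0.021805 = 0.419594 m ≈ 0.420 m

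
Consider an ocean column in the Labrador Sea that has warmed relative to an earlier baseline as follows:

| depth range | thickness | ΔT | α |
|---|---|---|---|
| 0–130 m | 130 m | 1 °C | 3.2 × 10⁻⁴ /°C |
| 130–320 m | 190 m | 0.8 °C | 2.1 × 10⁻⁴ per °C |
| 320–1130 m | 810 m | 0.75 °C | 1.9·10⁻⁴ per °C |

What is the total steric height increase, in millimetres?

3.2×10⁻⁴ × 1 × 130 = 0.04160 m
2.1×10⁻⁴ × 0.8 × 190 = 0.03192 m
320–1130 m: 1.9×10⁻⁴ × 0.75 × 810 = 0.115425 m
Δh = 0.04160 + 0.03192 + 0.115425 = 0.188945 m

about 189 mm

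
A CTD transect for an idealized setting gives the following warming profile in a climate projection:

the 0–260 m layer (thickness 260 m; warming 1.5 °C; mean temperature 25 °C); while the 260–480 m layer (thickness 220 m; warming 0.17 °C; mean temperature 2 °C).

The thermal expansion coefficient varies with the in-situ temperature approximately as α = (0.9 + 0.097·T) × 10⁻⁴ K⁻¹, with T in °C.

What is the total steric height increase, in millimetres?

Δh = 130 mm

Layer 1: α = (0.9 + 0.097×25)×10⁻⁴ = 3.325×10⁻⁴ K⁻¹
Layer 2: α = (0.9 + 0.097×2)×10⁻⁴ = 1.094×10⁻⁴ K⁻¹
3.325×10⁻⁴ × 1.5 × 260 = 0.129675 m
Layer 2: 0.17 × 1.094×10⁻⁴ × 220 = 0.00409156 m
Δh = 0.129675 + 0.00409156 = 0.13376656 m ≈ 130 mm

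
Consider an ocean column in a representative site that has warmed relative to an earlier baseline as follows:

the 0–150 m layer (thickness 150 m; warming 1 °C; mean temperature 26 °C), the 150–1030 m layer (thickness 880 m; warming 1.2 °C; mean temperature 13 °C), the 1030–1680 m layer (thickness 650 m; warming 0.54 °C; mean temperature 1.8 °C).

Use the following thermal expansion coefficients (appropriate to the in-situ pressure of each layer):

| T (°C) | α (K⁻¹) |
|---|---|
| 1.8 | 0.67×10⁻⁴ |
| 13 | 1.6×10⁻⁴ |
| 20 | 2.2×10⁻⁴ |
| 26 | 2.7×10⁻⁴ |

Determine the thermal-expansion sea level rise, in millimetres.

Δh ≈ 230 mm

Layer 1 at 26 °C → α = 2.7×10⁻⁴ K⁻¹
Layer 2 at 13 °C → α = 1.6×10⁻⁴ K⁻¹
Layer 3 at 1.8 °C → α = 0.67×10⁻⁴ K⁻¹
1 × 150 × 2.7×10⁻⁴ = 0.04050 m
150–1030 m: 880 × 1.6×10⁻⁴ × 1.2 = 0.16896 m
0.67×10⁻⁴ × 650 × 0.54 = 0.023517 m
Δh = 0.04050 + 0.16896 + 0.023517 = 0.232977 m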